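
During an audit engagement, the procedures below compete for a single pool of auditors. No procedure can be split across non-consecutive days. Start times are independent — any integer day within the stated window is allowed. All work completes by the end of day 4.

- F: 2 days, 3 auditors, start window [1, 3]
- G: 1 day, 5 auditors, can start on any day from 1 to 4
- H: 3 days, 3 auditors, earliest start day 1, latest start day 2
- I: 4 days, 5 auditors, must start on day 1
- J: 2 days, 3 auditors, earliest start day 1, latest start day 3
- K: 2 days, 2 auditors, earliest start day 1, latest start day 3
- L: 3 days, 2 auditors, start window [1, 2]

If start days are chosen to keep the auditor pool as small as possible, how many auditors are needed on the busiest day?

Early-start (F@1, G@1, H@1, I@1, J@1, K@1, L@1) gives peak 23: d1:23  d2:18  d3:10  d4:5.
Shift H→2, J→3, L→2.
Schedule F@1, G@1, H@2, I@1, J@3, K@1, L@2: d1:15  d2:15  d3:13  d4:13 — peak 15.

15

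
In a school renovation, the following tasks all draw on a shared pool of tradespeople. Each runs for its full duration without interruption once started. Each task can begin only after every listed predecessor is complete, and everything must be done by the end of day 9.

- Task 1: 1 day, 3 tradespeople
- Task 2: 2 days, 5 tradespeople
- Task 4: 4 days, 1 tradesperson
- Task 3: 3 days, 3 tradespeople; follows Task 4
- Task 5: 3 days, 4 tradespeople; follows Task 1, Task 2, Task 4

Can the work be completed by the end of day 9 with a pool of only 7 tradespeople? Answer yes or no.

Schedule Task 1@1, Task 2@2, Task 4@1, Task 3@5, Task 5@5: d1:4  d2:6  d3:6  d4:1  d5:7  d6:7  d7:7  d8:0  d9:0 — peak 7 ≤ 7.

yes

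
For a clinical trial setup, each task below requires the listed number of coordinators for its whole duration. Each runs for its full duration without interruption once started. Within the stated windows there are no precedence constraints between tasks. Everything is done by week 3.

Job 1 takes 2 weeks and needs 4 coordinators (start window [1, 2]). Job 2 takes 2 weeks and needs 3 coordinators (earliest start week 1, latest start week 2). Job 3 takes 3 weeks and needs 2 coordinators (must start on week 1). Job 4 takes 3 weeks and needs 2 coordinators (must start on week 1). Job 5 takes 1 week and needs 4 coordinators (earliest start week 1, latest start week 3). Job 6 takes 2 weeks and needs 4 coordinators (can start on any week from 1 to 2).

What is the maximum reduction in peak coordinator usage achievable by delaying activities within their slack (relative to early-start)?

4

Early-start peak: w1:19  w2:15  w3:4 ⇒ 19.
Leveled (Job 1@1, Job 2@1, Job 3@1, Job 4@1, Job 5@1, Job 6@2): w1:15  w2:15  w3:8 ⇒ 15.
Reduction 19 − 15 = 4.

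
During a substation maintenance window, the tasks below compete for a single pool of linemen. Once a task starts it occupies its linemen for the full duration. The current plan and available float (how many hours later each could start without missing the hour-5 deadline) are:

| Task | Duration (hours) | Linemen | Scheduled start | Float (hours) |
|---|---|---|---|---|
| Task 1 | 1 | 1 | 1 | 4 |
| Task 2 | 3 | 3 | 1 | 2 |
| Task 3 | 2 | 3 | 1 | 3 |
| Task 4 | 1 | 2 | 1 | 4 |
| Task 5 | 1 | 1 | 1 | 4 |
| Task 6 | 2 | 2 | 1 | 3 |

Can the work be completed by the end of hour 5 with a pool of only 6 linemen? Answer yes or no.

Schedule Task 1@1, Task 2@1, Task 3@4, Task 4@2, Task 5@1, Task 6@3: h1:5  h2:5  h3:5  h4:5  h5:3 — peak 5 ≤ 6.

yes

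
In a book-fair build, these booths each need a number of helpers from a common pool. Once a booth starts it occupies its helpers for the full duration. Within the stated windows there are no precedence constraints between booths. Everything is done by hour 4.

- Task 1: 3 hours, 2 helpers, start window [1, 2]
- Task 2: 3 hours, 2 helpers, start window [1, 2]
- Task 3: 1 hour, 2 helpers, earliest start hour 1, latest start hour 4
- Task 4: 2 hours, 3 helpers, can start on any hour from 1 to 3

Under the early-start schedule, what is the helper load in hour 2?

At early start, hour 2 has: Task 1, Task 2, Task 4.
Demand: 2 + 2 + 3 = 7.

7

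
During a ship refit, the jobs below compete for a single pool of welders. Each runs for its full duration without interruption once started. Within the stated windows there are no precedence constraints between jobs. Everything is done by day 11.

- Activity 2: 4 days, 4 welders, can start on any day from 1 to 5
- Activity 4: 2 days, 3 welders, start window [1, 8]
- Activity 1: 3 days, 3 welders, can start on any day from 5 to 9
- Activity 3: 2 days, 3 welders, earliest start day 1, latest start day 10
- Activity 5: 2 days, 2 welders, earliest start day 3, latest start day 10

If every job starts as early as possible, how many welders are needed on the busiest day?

Early-start schedule: Activity 2@1, Activity 4@1, Activity 1@5, Activity 3@1, Activity 5@3.
Load per day: day 1: 10, day 2: 10, day 3: 6, day 4: 6, day 5: 3, day 6: 3, day 7: 3, day 8: 0, day 9: 0, day 10: 0, day 11: 0.
Peak is 10.

10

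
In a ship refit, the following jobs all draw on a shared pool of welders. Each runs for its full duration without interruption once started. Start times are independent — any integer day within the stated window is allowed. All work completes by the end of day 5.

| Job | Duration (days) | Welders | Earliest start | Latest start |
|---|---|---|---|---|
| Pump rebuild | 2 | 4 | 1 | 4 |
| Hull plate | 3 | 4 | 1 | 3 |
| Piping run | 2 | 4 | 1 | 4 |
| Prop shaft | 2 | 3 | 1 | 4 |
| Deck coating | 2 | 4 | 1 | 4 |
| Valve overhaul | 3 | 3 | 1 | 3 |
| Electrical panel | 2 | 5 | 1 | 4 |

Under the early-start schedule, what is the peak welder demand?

27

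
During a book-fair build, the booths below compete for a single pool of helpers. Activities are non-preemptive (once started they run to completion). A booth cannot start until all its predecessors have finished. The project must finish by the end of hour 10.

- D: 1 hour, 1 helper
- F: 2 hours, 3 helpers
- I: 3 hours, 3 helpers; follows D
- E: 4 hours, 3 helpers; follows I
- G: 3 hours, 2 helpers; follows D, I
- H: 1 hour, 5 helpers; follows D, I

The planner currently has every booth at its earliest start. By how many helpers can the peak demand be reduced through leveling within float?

5

Early-start peak: h1:4  h2:6  h3:3  h4:3  h5:10  h6:5  h7:5  h8:3  h9:0  h10:0 ⇒ 10.
Leveled (D@1, F@1, I@3, E@6, G@6, H@10): h1:4  h2:3  h3:3  h4:3  h5:3  h6:5  h7:5  h8:5  h9:3  h10:5 ⇒ 5.
Reduction 10 − 5 = 5.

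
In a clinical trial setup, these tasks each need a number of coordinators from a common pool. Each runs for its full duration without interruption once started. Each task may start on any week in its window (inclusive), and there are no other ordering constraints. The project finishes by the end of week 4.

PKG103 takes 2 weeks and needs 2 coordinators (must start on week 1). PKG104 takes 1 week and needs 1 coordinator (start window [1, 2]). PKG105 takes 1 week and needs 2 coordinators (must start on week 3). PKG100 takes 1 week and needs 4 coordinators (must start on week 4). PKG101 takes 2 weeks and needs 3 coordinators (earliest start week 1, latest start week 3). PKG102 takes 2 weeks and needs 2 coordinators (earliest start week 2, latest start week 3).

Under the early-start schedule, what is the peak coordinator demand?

Early-start schedule: PKG103@1, PKG104@1, PKG105@3, PKG100@4, PKG101@1, PKG102@2.
Load per week: week 1: 6, week 2: 7, week 3: 4, week 4: 4.
Peak is 7.

7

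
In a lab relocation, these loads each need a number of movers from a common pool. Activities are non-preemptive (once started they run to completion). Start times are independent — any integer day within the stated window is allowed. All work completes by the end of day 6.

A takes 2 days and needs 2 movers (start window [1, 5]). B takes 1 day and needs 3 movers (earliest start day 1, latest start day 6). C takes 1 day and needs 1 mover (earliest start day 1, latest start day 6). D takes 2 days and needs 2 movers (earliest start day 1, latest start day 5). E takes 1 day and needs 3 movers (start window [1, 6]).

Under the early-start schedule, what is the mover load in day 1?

11

At early start, day 1 has: A, B, C, D, E.
Demand: 2 + 3 + 1 + 2 + 3 = 11.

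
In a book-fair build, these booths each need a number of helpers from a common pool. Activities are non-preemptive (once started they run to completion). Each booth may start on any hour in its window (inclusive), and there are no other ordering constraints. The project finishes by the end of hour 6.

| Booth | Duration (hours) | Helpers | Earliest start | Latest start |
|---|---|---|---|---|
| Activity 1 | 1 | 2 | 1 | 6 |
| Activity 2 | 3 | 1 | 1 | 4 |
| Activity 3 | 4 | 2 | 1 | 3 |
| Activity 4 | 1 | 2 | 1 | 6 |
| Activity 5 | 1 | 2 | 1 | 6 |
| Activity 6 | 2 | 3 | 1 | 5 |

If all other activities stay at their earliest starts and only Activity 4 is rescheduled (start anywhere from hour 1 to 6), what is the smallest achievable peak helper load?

10

Activity 4@1: h1:12  h2:6  h3:3  h4:2  h5:0  h6:0 → peak 12
Activity 4@2: h1:10  h2:8  h3:3  h4:2  h5:0  h6:0 → peak 10
Activity 4@3: h1:10  h2:6  h3:5  h4:2  h5:0  h6:0 → peak 10
Activity 4@4: h1:10  h2:6  h3:3  h4:4  h5:0  h6:0 → peak 10
Activity 4@5: h1:10  h2:6  h3:3  h4:2  h5:2  h6:0 → peak 10
Activity 4@6: h1:10  h2:6  h3:3  h4:2  h5:0  h6:2 → peak 10
Best is Activity 4@2, peak 10.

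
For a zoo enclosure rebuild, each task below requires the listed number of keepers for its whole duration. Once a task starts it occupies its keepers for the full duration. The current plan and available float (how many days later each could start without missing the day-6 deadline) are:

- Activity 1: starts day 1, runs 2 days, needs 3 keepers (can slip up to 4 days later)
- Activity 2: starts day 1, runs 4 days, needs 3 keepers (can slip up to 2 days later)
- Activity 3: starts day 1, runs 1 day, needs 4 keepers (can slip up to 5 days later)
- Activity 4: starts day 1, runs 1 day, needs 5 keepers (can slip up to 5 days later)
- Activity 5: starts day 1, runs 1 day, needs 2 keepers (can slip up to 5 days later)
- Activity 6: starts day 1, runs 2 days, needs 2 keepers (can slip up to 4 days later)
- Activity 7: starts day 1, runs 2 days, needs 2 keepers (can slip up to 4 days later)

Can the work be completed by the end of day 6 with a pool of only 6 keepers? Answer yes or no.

no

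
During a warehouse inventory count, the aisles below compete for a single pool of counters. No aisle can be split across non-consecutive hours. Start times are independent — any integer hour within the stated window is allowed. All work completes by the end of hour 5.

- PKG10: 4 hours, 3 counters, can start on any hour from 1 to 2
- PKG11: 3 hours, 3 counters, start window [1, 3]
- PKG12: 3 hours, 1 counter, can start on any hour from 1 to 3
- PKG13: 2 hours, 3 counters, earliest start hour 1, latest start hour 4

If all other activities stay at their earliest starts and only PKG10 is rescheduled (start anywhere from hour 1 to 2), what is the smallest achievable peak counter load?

10

PKG10@1: h1:10  h2:10  h3:7  h4:3  h5:0 → peak 10
PKG10@2: h1:7  h2:10  h3:7  h4:3  h5:3 → peak 10
Best is PKG10@1, peak 10.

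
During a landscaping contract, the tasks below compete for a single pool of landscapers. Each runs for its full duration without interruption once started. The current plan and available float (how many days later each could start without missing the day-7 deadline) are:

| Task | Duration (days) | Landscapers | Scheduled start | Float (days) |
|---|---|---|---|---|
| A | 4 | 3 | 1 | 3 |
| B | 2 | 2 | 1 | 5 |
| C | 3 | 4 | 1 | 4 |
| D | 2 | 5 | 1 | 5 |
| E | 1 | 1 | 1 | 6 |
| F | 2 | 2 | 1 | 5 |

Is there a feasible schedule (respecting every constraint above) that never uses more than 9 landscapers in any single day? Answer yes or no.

yes

Schedule A@1, B@1, C@3, D@6, E@1, F@5: d1:6  d2:5  d3:7  d4:7  d5:6  d6:7  d7:5 — peak 7 ≤ 9.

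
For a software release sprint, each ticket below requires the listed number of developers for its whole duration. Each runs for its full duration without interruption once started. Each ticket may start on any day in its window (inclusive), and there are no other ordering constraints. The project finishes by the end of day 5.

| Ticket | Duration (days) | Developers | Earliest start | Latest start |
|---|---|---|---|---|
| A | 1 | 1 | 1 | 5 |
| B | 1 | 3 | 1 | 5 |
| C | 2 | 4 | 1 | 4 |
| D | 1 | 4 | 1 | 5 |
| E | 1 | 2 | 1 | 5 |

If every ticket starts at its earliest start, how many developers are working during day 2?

4

At early start, day 2 has: C.
Demand: 4 = 4.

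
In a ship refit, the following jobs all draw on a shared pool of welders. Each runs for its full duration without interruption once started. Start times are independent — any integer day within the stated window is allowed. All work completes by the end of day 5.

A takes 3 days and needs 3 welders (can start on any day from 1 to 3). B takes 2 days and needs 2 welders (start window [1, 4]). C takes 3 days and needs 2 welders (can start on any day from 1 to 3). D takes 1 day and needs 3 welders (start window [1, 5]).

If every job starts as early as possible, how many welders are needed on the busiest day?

Early-start schedule: A@1, B@1, C@1, D@1.
Load per day: day 1: 10, day 2: 7, day 3: 5, day 4: 0, day 5: 0.
Peak is 10.

10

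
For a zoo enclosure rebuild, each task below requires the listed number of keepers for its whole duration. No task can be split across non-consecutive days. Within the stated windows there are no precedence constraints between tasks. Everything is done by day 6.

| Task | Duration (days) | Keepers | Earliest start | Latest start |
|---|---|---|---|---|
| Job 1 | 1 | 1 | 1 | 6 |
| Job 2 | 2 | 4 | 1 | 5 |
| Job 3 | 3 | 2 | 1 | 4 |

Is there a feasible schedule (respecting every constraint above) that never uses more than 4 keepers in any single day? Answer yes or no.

Schedule Job 1@1, Job 2@2, Job 3@4: d1:1  d2:4  d3:4  d4:2  d5:2  d6:2 — peak 4 ≤ 4.

yes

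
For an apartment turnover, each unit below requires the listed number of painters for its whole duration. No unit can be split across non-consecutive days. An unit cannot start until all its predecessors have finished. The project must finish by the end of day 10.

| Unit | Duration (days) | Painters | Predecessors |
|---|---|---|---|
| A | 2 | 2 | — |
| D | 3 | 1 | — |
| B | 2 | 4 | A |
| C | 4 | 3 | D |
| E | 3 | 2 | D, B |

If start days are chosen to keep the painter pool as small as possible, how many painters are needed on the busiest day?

5

Early-start (A@1, D@1, B@3, C@4, E@5) gives peak 7: d1:3  d2:3  d3:5  d4:7  d5:5  d6:5  d7:5  d8:0  d9:0  d10:0.
Shift C→5.
Schedule A@1, D@1, B@3, C@5, E@5: d1:3  d2:3  d3:5  d4:4  d5:5  d6:5  d7:5  d8:3  d9:0  d10:0 — peak 5.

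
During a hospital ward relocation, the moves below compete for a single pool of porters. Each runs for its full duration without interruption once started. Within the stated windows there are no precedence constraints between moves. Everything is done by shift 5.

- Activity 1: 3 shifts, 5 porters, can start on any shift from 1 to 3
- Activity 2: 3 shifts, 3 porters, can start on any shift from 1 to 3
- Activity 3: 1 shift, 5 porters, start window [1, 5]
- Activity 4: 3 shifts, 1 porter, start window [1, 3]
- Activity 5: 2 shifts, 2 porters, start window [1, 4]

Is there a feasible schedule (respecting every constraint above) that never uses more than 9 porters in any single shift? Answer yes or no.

yes

Schedule Activity 1@1, Activity 2@1, Activity 3@4, Activity 4@1, Activity 5@4: s1:9  s2:9  s3:9  s4:7  s5:2 — peak 9 ≤ 9.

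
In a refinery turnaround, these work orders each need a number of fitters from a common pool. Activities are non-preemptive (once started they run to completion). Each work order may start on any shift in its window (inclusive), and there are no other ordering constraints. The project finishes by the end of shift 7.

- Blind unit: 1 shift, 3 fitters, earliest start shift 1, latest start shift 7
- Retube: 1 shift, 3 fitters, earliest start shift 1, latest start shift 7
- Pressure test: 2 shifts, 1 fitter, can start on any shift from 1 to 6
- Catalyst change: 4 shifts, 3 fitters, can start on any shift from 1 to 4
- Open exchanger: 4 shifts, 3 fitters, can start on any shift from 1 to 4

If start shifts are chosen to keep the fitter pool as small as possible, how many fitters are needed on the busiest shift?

Early-start (Blind unit@1, Retube@1, Pressure test@1, Catalyst change@1, Open exchanger@1) gives peak 13: s1:13  s2:7  s3:6  s4:6  s5:0  s6:0  s7:0.
Shift Pressure test→2, Catalyst change→2, Open exchanger→4.
Schedule Blind unit@1, Retube@1, Pressure test@2, Catalyst change@2, Open exchanger@4: s1:6  s2:4  s3:4  s4:6  s5:6  s6:3  s7:3 — peak 6.

6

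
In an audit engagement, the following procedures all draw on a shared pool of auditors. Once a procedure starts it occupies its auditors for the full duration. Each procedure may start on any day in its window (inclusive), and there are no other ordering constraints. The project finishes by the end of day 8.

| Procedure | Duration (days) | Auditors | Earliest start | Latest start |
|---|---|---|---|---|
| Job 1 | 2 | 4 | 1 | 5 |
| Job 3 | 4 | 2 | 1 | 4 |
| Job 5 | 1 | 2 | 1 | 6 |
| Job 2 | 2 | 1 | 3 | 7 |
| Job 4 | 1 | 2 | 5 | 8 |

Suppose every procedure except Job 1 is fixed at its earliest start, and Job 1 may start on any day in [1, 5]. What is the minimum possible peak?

6

Job 1@1: d1:8  d2:6  d3:3  d4:3  d5:2  d6:0  d7:0  d8:0 → peak 8
Job 1@2: d1:4  d2:6  d3:7  d4:3  d5:2  d6:0  d7:0  d8:0 → peak 7
Job 1@3: d1:4  d2:2  d3:7  d4:7  d5:2  d6:0  d7:0  d8:0 → peak 7
Job 1@4: d1:4  d2:2  d3:3  d4:7  d5:6  d6:0  d7:0  d8:0 → peak 7
Job 1@5: d1:4  d2:2  d3:3  d4:3  d5:6  d6:4  d7:0  d8:0 → peak 6
Best is Job 1@5, peak 6.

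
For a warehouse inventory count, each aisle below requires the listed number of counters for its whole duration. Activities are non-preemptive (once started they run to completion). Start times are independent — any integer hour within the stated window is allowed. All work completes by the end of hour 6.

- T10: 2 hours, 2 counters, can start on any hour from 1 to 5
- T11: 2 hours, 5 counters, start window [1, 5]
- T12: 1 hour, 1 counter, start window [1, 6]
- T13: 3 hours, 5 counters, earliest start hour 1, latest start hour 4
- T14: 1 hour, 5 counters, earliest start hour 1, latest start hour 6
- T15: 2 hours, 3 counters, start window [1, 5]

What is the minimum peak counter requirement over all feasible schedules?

8

Early-start (T10@1, T11@1, T12@1, T13@1, T14@1, T15@1) gives peak 21: h1:21  h2:15  h3:5  h4:0  h5:0  h6:0.
Shift T13→3, T14→6, T15→3.
Schedule T10@1, T11@1, T12@1, T13@3, T14@6, T15@3: h1:8  h2:7  h3:8  h4:8  h5:5  h6:5 — peak 8.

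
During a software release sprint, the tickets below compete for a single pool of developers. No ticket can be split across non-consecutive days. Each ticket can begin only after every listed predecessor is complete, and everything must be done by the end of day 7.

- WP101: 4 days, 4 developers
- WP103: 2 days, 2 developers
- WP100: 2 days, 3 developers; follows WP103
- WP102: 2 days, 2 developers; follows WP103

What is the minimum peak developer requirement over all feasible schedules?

6

Early-start (WP101@1, WP103@1, WP100@3, WP102@3) gives peak 9: d1:6  d2:6  d3:9  d4:9  d5:0  d6:0  d7:0.
Shift WP100→5.
Schedule WP101@1, WP103@1, WP100@5, WP102@3: d1:6  d2:6  d3:6  d4:6  d5:3  d6:3  d7:0 — peak 6.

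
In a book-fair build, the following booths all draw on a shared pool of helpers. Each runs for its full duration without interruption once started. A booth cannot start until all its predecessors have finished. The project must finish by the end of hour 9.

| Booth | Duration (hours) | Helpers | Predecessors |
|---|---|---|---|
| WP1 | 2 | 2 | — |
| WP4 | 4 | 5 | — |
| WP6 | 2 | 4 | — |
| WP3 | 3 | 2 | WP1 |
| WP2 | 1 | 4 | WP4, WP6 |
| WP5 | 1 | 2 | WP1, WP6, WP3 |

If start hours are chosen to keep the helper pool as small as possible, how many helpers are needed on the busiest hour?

Early-start (WP1@1, WP4@1, WP6@1, WP3@3, WP2@5, WP5@6) gives peak 11: h1:11  h2:11  h3:7  h4:7  h5:6  h6:2  h7:0  h8:0  h9:0.
Shift WP6→5, WP2→7, WP5→7.
Schedule WP1@1, WP4@1, WP6@5, WP3@3, WP2@7, WP5@7: h1:7  h2:7  h3:7  h4:7  h5:6  h6:4  h7:6  h8:0  h9:0 — peak 7.

7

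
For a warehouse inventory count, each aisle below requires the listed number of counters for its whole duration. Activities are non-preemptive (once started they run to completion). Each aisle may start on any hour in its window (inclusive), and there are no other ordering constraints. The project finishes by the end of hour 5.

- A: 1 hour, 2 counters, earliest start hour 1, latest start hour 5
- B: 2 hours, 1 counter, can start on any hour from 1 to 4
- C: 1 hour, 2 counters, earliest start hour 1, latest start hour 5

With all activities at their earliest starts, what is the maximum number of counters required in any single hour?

Early-start schedule: A@1, B@1, C@1.
Load per hour: hour 1: 5, hour 2: 1, hour 3: 0, hour 4: 0, hour 5: 0.
Peak is 5.

5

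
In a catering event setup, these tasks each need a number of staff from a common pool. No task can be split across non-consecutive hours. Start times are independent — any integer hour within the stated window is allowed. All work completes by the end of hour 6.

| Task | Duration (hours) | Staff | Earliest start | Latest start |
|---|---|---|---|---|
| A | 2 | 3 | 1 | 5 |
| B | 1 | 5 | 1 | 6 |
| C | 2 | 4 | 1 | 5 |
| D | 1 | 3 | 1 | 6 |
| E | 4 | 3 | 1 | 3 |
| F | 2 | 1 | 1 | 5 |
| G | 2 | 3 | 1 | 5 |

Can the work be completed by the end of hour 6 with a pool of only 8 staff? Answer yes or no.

Schedule A@1, B@1, C@2, D@4, E@3, F@2, G@5: h1:8  h2:8  h3:8  h4:6  h5:6  h6:6 — peak 8 ≤ 8.

yes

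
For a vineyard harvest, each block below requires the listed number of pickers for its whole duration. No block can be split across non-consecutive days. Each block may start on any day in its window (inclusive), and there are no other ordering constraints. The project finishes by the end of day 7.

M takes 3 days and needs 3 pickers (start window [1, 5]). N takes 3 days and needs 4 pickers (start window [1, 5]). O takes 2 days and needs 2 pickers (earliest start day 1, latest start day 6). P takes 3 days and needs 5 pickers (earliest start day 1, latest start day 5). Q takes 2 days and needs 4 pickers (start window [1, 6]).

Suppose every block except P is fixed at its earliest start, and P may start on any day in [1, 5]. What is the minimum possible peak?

13

P@1: d1:18  d2:18  d3:12  d4:0  d5:0  d6:0  d7:0 → peak 18
P@2: d1:13  d2:18  d3:12  d4:5  d5:0  d6:0  d7:0 → peak 18
P@3: d1:13  d2:13  d3:12  d4:5  d5:5  d6:0  d7:0 → peak 13
P@4: d1:13  d2:13  d3:7  d4:5  d5:5  d6:5  d7:0 → peak 13
P@5: d1:13  d2:13  d3:7  d4:0  d5:5  d6:5  d7:5 → peak 13
Best is P@3, peak 13.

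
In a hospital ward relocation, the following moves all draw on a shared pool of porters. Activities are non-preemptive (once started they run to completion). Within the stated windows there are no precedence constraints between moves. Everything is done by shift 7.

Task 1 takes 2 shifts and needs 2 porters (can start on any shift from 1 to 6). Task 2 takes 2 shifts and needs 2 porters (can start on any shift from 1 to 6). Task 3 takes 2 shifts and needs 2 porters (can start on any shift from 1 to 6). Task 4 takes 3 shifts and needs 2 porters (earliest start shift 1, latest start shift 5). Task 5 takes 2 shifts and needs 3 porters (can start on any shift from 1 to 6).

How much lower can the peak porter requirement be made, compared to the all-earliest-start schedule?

7

Early-start peak: s1:11  s2:11  s3:2  s4:0  s5:0  s6:0  s7:0 ⇒ 11.
Leveled (Task 1@1, Task 2@1, Task 3@3, Task 4@3, Task 5@6): s1:4  s2:4  s3:4  s4:4  s5:2  s6:3  s7:3 ⇒ 4.
Reduction 11 − 4 = 7.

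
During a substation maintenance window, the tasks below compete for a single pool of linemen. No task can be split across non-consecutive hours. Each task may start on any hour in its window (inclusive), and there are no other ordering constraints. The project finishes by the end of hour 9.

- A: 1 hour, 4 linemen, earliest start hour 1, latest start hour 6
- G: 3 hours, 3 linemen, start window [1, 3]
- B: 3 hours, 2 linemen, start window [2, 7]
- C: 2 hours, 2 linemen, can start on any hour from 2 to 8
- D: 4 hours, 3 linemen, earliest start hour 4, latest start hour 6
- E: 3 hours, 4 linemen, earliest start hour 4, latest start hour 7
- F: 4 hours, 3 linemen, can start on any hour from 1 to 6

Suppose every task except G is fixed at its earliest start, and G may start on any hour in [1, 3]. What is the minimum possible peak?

12

G@1: h1:10  h2:10  h3:10  h4:12  h5:7  h6:7  h7:3  h8:0  h9:0 → peak 12
G@2: h1:7  h2:10  h3:10  h4:15  h5:7  h6:7  h7:3  h8:0  h9:0 → peak 15
G@3: h1:7  h2:7  h3:10  h4:15  h5:10  h6:7  h7:3  h8:0  h9:0 → peak 15
Best is G@1, peak 12.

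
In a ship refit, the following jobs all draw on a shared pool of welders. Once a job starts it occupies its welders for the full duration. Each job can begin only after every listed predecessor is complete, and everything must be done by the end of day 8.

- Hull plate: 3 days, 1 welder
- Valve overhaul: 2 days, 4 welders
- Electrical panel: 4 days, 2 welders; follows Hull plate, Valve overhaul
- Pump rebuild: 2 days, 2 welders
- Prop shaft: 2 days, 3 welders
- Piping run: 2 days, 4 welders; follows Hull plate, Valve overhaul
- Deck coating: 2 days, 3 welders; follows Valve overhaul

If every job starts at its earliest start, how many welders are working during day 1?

10

At early start, day 1 has: Hull plate, Valve overhaul, Pump rebuild, Prop shaft.
Demand: 1 + 4 + 2 + 3 = 10.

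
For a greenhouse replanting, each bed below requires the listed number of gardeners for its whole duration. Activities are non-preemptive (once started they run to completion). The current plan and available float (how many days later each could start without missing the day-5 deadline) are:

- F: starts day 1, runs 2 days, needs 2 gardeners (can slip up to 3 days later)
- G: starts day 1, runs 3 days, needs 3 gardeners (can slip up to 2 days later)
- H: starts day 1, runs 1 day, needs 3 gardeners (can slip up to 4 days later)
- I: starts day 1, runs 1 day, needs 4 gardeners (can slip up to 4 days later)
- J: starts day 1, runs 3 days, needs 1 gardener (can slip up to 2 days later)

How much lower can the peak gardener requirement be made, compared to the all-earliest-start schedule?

Early-start peak: d1:13  d2:6  d3:4  d4:0  d5:0 ⇒ 13.
Leveled (F@1, G@1, H@4, I@5, J@3): d1:5  d2:5  d3:4  d4:4  d5:5 ⇒ 5.
Reduction 13 − 5 = 8.

8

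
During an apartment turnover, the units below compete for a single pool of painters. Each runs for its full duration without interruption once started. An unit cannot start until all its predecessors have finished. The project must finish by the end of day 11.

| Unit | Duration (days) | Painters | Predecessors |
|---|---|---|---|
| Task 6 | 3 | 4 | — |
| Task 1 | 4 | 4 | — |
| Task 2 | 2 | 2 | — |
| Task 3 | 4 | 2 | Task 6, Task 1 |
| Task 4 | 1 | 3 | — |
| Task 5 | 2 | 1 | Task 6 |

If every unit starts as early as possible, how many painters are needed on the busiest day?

13

Early-start schedule: Task 6@1, Task 1@1, Task 2@1, Task 3@5, Task 4@1, Task 5@4.
Load per day: day 1: 13, day 2: 10, day 3: 8, day 4: 5, day 5: 3, day 6: 2, day 7: 2, day 8: 2, day 9: 0, day 10: 0, day 11: 0.
Peak is 13.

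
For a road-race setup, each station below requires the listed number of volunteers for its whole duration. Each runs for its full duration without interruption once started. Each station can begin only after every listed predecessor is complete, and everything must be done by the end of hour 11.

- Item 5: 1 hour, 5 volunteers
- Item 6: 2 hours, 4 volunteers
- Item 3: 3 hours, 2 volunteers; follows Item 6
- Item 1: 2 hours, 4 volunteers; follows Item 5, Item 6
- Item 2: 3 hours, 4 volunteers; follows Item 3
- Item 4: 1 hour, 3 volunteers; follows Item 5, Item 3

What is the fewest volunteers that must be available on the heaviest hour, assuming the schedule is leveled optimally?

Early-start (Item 5@1, Item 6@1, Item 3@3, Item 1@3, Item 2@6, Item 4@6) gives peak 9: h1:9  h2:4  h3:6  h4:6  h5:2  h6:7  h7:4  h8:4  h9:0  h10:0  h11:0.
Shift Item 6→2, Item 3→4, Item 1→4, Item 2→7, Item 4→10.
Schedule Item 5@1, Item 6@2, Item 3@4, Item 1@4, Item 2@7, Item 4@10: h1:5  h2:4  h3:4  h4:6  h5:6  h6:2  h7:4  h8:4  h9:4  h10:3  h11:0 — peak 6.

6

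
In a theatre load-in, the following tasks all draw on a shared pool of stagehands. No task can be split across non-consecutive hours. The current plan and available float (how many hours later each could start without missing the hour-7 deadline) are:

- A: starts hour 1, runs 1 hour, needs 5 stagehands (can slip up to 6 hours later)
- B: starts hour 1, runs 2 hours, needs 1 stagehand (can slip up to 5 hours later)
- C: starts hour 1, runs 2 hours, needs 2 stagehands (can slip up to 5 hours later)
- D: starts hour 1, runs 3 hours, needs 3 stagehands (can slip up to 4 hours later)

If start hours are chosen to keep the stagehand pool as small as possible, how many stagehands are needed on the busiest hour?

5

Early-start (A@1, B@1, C@1, D@1) gives peak 11: h1:11  h2:6  h3:3  h4:0  h5:0  h6:0  h7:0.
Shift B→2, C→2, D→4.
Schedule A@1, B@2, C@2, D@4: h1:5  h2:3  h3:3  h4:3  h5:3  h6:3  h7:0 — peak 5.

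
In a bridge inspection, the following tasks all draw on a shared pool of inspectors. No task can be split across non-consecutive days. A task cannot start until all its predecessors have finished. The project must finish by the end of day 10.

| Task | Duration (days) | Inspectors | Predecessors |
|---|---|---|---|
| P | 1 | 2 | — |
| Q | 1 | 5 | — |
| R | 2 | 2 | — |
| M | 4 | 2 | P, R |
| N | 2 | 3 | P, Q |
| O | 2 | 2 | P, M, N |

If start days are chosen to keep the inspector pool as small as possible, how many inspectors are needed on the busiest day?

5

Early-start (P@1, Q@1, R@1, M@3, N@2, O@7) gives peak 9: d1:9  d2:5  d3:5  d4:2  d5:2  d6:2  d7:2  d8:2  d9:0  d10:0.
Shift Q→2, R→3, M→5, N→3, O→9.
Schedule P@1, Q@2, R@3, M@5, N@3, O@9: d1:2  d2:5  d3:5  d4:5  d5:2  d6:2  d7:2  d8:2  d9:2  d10:2 — peak 5.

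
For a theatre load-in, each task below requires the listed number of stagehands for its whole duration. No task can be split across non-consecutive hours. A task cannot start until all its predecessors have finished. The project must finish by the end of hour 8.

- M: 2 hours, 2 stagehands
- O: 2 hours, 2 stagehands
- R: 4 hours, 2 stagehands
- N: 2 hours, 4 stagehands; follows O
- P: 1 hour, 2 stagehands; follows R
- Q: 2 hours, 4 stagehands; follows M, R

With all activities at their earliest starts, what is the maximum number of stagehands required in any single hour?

Early-start schedule: M@1, O@1, R@1, N@3, P@5, Q@5.
Load per hour: hour 1: 6, hour 2: 6, hour 3: 6, hour 4: 6, hour 5: 6, hour 6: 4, hour 7: 0, hour 8: 0.
Peak is 6.

6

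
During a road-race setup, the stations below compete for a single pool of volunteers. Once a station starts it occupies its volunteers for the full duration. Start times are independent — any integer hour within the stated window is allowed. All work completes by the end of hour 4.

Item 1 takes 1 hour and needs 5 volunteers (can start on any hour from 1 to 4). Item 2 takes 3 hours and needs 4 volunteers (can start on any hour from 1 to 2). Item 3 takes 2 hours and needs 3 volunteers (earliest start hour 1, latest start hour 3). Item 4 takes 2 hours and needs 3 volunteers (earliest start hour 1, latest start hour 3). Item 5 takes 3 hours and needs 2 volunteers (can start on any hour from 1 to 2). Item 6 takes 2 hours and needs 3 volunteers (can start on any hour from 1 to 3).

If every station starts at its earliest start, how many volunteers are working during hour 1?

20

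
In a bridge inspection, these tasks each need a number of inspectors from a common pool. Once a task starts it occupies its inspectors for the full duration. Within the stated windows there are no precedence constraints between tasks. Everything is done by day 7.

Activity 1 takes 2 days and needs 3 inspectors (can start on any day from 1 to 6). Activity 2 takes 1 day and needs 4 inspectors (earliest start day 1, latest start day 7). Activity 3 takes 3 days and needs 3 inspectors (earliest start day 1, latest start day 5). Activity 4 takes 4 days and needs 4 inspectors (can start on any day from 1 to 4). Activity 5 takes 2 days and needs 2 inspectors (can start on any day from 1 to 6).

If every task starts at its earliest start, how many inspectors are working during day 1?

16

At early start, day 1 has: Activity 1, Activity 2, Activity 3, Activity 4, Activity 5.
Demand: 3 + 4 + 3 + 4 + 2 = 16.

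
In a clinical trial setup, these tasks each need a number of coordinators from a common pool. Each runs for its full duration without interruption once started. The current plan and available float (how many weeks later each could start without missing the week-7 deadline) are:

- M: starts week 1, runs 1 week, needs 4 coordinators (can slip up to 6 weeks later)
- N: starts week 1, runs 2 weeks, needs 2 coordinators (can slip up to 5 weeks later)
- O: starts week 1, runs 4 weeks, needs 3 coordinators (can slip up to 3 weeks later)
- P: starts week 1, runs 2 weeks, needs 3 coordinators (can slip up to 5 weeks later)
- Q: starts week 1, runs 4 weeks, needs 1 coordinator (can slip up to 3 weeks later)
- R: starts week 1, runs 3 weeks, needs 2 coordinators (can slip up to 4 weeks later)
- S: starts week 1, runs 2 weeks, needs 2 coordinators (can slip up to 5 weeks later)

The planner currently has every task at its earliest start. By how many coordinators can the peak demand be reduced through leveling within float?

Early-start peak: w1:17  w2:13  w3:6  w4:4  w5:0  w6:0  w7:0 ⇒ 17.
Leveled (M@1, N@1, O@2, P@6, Q@2, R@3, S@6): w1:6  w2:6  w3:6  w4:6  w5:6  w6:5  w7:5 ⇒ 6.
Reduction 17 − 6 = 11.

11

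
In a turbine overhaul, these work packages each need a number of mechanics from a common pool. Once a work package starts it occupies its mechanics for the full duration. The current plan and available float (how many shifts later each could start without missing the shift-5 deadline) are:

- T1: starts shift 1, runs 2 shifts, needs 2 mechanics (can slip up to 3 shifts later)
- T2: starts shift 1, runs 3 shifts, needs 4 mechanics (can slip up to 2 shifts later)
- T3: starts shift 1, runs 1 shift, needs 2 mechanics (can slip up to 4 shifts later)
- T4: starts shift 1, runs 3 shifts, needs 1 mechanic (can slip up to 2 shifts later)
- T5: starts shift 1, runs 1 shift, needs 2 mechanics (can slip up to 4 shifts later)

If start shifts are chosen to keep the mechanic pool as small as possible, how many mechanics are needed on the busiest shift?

5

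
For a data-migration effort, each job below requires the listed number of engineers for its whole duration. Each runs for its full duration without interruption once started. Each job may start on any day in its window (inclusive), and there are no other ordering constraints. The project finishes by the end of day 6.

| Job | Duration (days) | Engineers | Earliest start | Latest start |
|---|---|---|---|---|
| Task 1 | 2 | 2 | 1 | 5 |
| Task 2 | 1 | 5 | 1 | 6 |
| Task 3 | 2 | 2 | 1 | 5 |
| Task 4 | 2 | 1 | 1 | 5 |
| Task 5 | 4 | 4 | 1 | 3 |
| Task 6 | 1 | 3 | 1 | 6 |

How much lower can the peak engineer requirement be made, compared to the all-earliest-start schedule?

Early-start peak: d1:17  d2:9  d3:4  d4:4  d5:0  d6:0 ⇒ 17.
Leveled (Task 1@1, Task 2@5, Task 3@3, Task 4@5, Task 5@1, Task 6@6): d1:6  d2:6  d3:6  d4:6  d5:6  d6:4 ⇒ 6.
Reduction 17 − 6 = 11.

11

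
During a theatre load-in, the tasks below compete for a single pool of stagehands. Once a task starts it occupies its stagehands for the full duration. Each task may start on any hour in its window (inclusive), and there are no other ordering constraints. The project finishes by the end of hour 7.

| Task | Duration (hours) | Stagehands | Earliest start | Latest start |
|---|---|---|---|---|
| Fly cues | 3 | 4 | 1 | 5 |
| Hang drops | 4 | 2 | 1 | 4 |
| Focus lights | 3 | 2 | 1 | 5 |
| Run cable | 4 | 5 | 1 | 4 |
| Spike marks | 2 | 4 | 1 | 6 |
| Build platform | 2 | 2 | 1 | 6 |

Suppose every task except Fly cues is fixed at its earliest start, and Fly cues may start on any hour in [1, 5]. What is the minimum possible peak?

15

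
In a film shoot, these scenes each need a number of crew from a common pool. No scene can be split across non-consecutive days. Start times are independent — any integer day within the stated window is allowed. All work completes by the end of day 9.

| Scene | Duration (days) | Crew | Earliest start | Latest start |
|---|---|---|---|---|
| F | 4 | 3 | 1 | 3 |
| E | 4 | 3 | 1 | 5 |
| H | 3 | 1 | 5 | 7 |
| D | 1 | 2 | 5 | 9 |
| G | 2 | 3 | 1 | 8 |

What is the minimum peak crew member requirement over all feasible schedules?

6

Early-start (F@1, E@1, H@5, D@5, G@1) gives peak 9: d1:9  d2:9  d3:6  d4:6  d5:3  d6:1  d7:1  d8:0  d9:0.
Shift G→5.
Schedule F@1, E@1, H@5, D@5, G@5: d1:6  d2:6  d3:6  d4:6  d5:6  d6:4  d7:1  d8:0  d9:0 — peak 6.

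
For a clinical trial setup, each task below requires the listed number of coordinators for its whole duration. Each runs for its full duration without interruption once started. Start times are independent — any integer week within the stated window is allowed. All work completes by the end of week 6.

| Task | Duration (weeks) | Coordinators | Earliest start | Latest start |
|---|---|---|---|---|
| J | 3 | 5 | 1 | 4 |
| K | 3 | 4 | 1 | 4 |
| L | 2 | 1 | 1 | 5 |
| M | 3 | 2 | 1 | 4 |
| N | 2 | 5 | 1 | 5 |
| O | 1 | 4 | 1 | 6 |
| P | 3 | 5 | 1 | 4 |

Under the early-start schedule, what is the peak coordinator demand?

26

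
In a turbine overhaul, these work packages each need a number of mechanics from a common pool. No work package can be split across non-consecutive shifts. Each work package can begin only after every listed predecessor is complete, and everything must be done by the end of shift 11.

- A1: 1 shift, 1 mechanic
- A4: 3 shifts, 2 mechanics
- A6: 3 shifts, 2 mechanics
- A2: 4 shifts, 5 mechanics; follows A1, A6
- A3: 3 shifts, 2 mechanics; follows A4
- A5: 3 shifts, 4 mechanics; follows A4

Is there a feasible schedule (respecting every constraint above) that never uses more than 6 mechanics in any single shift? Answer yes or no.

yes

Schedule A1@1, A4@1, A6@1, A2@4, A3@8, A5@8: s1:5  s2:4  s3:4  s4:5  s5:5  s6:5  s7:5  s8:6  s9:6  s10:6  s11:0 — peak 6 ≤ 6.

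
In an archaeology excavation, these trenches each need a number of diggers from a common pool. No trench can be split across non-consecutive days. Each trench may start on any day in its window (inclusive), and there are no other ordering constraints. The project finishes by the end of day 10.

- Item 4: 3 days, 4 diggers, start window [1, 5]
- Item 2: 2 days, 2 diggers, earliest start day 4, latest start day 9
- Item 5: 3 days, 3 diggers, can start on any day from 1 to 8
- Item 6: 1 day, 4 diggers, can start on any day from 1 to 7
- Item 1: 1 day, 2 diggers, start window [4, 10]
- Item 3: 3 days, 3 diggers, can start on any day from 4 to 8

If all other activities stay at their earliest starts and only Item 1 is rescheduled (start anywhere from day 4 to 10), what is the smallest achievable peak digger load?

Item 1@4: d1:11  d2:7  d3:7  d4:7  d5:5  d6:3  d7:0  d8:0  d9:0  d10:0 → peak 11
Item 1@5: d1:11  d2:7  d3:7  d4:5  d5:7  d6:3  d7:0  d8:0  d9:0  d10:0 → peak 11
Item 1@6: d1:11  d2:7  d3:7  d4:5  d5:5  d6:5  d7:0  d8:0  d9:0  d10:0 → peak 11
Item 1@7: d1:11  d2:7  d3:7  d4:5  d5:5  d6:3  d7:2  d8:0  d9:0  d10:0 → peak 11
Item 1@8: d1:11  d2:7  d3:7  d4:5  d5:5  d6:3  d7:0  d8:2  d9:0  d10:0 → peak 11
Item 1@9: d1:11  d2:7  d3:7  d4:5  d5:5  d6:3  d7:0  d8:0  d9:2  d10:0 → peak 11
Item 1@10: d1:11  d2:7  d3:7  d4:5  d5:5  d6:3  d7:0  d8:0  d9:0  d10:2 → peak 11
Best is Item 1@4, peak 11.

11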